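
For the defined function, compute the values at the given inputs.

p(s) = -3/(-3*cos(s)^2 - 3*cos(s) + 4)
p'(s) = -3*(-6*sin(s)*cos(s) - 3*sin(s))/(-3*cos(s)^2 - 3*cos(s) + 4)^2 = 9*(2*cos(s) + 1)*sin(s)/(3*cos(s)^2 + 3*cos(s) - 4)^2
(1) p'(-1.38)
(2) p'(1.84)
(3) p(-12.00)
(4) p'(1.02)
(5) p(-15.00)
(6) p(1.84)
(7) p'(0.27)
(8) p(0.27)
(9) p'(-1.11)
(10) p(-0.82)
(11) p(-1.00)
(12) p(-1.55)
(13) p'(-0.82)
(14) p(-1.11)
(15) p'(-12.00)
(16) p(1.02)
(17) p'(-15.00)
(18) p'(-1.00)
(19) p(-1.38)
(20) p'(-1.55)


(1) = -1.10
(2) = 0.19
(3) = 4.49
(4) = 6.07
(5) = -0.66
(6) = -0.65
(7) = 2.50
(8) = 1.79
(9) = -3.54
(10) = -5.39
(11) = -2.00
(12) = -0.76
(13) = -50.14
(14) = -1.45
(15) = 29.10
(16) = -1.87
(17) = 0.15
(18) = -6.97
(19) = -0.90
(20) = -0.60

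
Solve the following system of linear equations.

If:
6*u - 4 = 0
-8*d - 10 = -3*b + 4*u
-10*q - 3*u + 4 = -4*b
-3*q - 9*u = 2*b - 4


Then:
b = -13/16
d = -725/384
q = -1/8
u = 2/3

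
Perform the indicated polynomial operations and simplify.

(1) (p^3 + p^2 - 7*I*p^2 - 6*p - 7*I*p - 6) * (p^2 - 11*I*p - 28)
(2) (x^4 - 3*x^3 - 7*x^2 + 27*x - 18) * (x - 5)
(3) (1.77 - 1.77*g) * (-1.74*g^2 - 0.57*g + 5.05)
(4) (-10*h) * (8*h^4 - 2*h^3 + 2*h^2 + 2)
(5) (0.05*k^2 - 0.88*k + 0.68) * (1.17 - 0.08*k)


(1) = p^5 + p^4 - 18*I*p^4 - 111*p^3 - 18*I*p^3 - 111*p^2 + 262*I*p^2 + 168*p + 262*I*p + 168
(2) = x^5 - 8*x^4 + 8*x^3 + 62*x^2 - 153*x + 90
(3) = 3.0798*g^3 - 2.0709*g^2 - 9.9474*g + 8.9385
(4) = -80*h^5 + 20*h^4 - 20*h^3 - 20*h
(5) = -0.004*k^3 + 0.1289*k^2 - 1.084*k + 0.7956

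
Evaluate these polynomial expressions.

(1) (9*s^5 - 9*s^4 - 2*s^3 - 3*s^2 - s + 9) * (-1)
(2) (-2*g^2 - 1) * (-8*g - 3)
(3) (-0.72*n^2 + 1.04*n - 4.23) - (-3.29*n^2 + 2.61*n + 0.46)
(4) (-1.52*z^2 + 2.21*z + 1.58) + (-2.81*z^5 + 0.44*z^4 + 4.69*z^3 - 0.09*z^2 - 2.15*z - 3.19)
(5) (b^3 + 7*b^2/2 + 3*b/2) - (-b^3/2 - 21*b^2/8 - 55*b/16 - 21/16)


(1) = -9*s^5 + 9*s^4 + 2*s^3 + 3*s^2 + s - 9
(2) = 16*g^3 + 6*g^2 + 8*g + 3
(3) = 2.57*n^2 - 1.57*n - 4.69
(4) = -2.81*z^5 + 0.44*z^4 + 4.69*z^3 - 1.61*z^2 + 0.06*z - 1.61
(5) = 3*b^3/2 + 49*b^2/8 + 79*b/16 + 21/16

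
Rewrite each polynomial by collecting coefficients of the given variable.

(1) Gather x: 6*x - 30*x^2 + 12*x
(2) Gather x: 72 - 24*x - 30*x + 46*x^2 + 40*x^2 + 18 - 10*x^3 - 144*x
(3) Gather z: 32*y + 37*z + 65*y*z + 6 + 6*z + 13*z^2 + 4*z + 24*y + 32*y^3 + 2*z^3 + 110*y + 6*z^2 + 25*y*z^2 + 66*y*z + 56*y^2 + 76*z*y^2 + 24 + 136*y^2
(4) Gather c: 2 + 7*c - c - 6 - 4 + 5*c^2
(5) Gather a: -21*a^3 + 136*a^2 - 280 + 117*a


(1) = -30*x^2 + 18*x
(2) = -10*x^3 + 86*x^2 - 198*x + 90
(3) = 32*y^3 + 192*y^2 + 166*y + 2*z^3 + z^2*(25*y + 19) + z*(76*y^2 + 131*y + 47) + 30
(4) = 5*c^2 + 6*c - 8
(5) = -21*a^3 + 136*a^2 + 117*a - 280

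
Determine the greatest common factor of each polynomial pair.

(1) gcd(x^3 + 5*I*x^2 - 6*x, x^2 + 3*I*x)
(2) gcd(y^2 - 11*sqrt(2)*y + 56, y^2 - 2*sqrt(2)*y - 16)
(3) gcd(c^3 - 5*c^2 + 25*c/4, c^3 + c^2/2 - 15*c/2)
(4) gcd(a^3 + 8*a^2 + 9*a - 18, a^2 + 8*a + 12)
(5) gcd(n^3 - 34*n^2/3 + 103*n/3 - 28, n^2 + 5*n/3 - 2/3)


(1) = x^2 + 3*I*x
(2) = gcd((y - 7*sqrt(2))*(y - 4*sqrt(2)), (y - 4*sqrt(2))*(y + 2*sqrt(2))) = y - 4*sqrt(2)
(3) = c^2 - 5*c/2
(4) = a + 6
(5) = gcd((n - 7)*(n - 3)*(n - 4/3), (n - 1/3)*(n + 2)) = 1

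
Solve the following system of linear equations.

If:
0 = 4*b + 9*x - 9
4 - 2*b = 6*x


Then:
b = 3
x = -1/3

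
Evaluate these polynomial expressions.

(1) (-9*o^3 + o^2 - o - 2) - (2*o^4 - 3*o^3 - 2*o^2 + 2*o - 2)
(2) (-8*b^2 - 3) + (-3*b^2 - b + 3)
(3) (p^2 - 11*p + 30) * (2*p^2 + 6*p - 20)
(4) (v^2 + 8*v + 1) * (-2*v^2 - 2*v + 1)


(1) = -2*o^4 - 6*o^3 + 3*o^2 - 3*o
(2) = -11*b^2 - b
(3) = 2*p^4 - 16*p^3 - 26*p^2 + 400*p - 600
(4) = -2*v^4 - 18*v^3 - 17*v^2 + 6*v + 1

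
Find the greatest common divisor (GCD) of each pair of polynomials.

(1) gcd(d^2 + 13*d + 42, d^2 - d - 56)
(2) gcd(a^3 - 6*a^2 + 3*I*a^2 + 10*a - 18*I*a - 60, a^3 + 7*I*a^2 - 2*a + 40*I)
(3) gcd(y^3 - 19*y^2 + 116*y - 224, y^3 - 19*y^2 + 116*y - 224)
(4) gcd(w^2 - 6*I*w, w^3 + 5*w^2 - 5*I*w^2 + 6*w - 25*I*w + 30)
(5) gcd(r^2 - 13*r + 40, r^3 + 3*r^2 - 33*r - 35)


(1) = d + 7
(2) = a^2 + 3*I*a + 10
(3) = y^3 - 19*y^2 + 116*y - 224
(4) = gcd(w*(w - 6*I), (w + 5)*(w - 6*I)*(w + I)) = w - 6*I
(5) = r - 5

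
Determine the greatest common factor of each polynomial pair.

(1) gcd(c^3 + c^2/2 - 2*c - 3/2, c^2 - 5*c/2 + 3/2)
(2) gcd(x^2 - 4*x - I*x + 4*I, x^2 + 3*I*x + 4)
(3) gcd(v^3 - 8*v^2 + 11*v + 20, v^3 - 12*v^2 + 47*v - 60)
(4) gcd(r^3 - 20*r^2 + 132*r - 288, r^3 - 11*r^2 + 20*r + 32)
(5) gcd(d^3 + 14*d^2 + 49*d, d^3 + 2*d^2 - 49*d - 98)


(1) = gcd((c - 3/2)*(c + 1)^2, (c - 3/2)*(c - 1)) = c - 3/2
(2) = x - I
(3) = gcd((v - 5)*(v - 4)*(v + 1), (v - 5)*(v - 4)*(v - 3)) = v^2 - 9*v + 20
(4) = r - 8
(5) = d + 7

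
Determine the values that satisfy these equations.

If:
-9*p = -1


Then:
p = 1/9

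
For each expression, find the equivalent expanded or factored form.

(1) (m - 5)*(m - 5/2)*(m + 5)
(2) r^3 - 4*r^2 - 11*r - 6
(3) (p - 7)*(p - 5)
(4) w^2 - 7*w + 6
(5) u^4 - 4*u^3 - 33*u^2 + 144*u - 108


(1) = m^3 - 5*m^2/2 - 25*m + 125/2
(2) = (r - 6)*(r + 1)^2
(3) = p^2 - 12*p + 35
(4) = (w - 6)*(w - 1)
(5) = (u - 6)*(u - 3)*(u - 1)*(u + 6)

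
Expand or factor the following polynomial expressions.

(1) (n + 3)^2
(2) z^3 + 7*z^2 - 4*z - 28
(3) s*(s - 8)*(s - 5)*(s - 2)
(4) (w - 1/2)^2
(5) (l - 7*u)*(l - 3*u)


(1) = n^2 + 6*n + 9
(2) = (z - 2)*(z + 2)*(z + 7)
(3) = s^4 - 15*s^3 + 66*s^2 - 80*s
(4) = w^2 - w + 1/4
(5) = l^2 - 10*l*u + 21*u^2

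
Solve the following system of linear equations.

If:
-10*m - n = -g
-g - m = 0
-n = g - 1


Then:
g = 1/12
m = -1/12
n = 11/12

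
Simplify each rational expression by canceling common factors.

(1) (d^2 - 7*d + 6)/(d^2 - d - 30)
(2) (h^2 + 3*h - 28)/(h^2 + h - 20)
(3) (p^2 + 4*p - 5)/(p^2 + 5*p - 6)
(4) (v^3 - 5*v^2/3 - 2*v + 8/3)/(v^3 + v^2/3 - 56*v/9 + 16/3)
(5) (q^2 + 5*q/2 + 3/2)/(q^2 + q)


(1) = (d - 1)/(d + 5)
(2) = (h + 7)/(h + 5)
(3) = (p + 5)/(p + 6)
(4) = (9*v^3 - 15*v^2 - 18*v + 24)/(9*v^3 + 3*v^2 - 56*v + 48)
(5) = (2*q + 3)/(2*q)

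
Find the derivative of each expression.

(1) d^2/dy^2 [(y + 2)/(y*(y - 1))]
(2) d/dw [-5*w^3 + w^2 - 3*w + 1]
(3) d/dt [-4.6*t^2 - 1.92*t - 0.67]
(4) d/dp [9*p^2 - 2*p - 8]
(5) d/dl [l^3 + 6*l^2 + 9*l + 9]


(1) = 2*(y^3 + 6*y^2 - 6*y + 2)/(y^3*(y^3 - 3*y^2 + 3*y - 1))
(2) = -15*w^2 + 2*w - 3
(3) = -9.2*t - 1.92
(4) = 18*p - 2
(5) = 3*l^2 + 12*l + 9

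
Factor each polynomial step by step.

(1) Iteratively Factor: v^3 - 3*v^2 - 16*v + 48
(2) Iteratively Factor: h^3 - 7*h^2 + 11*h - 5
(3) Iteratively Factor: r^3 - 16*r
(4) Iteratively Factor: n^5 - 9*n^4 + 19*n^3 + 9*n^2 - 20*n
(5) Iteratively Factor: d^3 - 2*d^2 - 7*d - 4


(1) = (v + 4)*(v^2 - 7*v + 12) = (v - 3)*(v + 4)*(v - 4)
(2) = (h - 1)*(h^2 - 6*h + 5) = (h - 1)^2*(h - 5)
(3) = (r - 4)*(r^2 + 4*r) = r*(r - 4)*(r + 4)
(4) = (n - 1)*(n^4 - 8*n^3 + 11*n^2 + 20*n) = (n - 5)*(n - 1)*(n^3 - 3*n^2 - 4*n) = (n - 5)*(n - 1)*(n + 1)*(n^2 - 4*n) = n*(n - 5)*(n - 1)*(n + 1)*(n - 4)
(5) = (d + 1)*(d^2 - 3*d - 4) = (d + 1)^2*(d - 4)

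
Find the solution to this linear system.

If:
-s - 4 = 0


Then:
s = -4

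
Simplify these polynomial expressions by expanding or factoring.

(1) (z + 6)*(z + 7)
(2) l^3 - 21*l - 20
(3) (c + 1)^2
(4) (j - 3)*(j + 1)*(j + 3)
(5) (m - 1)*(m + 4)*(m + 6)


(1) = z^2 + 13*z + 42
(2) = (l - 5)*(l + 1)*(l + 4)
(3) = c^2 + 2*c + 1
(4) = j^3 + j^2 - 9*j - 9
(5) = m^3 + 9*m^2 + 14*m - 24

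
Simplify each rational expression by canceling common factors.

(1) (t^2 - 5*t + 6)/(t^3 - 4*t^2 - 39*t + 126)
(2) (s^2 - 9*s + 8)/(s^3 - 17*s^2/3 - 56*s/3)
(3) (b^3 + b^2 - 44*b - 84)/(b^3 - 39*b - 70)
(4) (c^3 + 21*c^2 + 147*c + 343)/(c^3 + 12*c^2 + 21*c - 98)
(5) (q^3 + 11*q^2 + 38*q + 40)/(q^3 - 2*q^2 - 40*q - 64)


(1) = (t - 2)/(t^2 - t - 42)
(2) = (3*s - 3)/(3*s^2 + 7*s)
(3) = (b + 6)/(b + 5)
(4) = (c + 7)/(c - 2)
(5) = (q + 5)/(q - 8)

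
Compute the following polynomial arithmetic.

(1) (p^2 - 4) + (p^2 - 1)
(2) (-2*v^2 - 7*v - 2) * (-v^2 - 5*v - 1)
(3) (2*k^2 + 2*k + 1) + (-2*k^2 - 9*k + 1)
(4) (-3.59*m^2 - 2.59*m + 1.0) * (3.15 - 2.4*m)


(1) = 2*p^2 - 5
(2) = 2*v^4 + 17*v^3 + 39*v^2 + 17*v + 2
(3) = 2 - 7*k
(4) = 8.616*m^3 - 5.0925*m^2 - 10.5585*m + 3.15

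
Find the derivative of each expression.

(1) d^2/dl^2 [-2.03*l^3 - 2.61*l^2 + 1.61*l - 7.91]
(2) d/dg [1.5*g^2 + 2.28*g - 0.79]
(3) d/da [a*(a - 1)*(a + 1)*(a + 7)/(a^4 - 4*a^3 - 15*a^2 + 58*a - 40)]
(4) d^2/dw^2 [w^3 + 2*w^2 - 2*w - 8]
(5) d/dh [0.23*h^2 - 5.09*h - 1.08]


(1) = -12.18*l - 5.22
(2) = 3.0*g + 2.28
(3) = (-11*a^4 - 50*a^3 - 3*a^2 + 640*a + 280)/(a^6 - 6*a^5 - 27*a^4 + 188*a^3 + 84*a^2 - 1440*a + 1600)
(4) = 6*w + 4
(5) = 0.46*h - 5.09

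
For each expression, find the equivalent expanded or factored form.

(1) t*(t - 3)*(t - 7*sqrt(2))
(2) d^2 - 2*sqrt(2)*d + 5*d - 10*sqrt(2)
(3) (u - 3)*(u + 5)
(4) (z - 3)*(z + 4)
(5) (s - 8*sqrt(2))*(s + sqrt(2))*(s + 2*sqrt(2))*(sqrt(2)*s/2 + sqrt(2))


(1) = t^3 - 7*sqrt(2)*t^2 - 3*t^2 + 21*sqrt(2)*t
(2) = (d + 5)*(d - 2*sqrt(2))
(3) = u^2 + 2*u - 15
(4) = z^2 + z - 12
(5) = sqrt(2)*s^4/2 - 5*s^3 + sqrt(2)*s^3 - 22*sqrt(2)*s^2 - 10*s^2 - 44*sqrt(2)*s - 32*s - 64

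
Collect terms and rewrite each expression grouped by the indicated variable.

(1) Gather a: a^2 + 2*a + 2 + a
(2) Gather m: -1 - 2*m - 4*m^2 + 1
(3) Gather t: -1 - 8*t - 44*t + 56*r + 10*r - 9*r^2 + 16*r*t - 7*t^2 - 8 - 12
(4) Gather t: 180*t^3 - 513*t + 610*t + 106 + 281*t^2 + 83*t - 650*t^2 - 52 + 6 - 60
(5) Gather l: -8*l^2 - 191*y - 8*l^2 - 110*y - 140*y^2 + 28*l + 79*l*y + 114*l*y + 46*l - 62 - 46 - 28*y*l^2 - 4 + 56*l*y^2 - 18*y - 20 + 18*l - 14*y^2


(1) = a^2 + 3*a + 2
(2) = -4*m^2 - 2*m
(3) = -9*r^2 + 66*r - 7*t^2 + t*(16*r - 52) - 21
(4) = 180*t^3 - 369*t^2 + 180*t
(5) = l^2*(-28*y - 16) + l*(56*y^2 + 193*y + 92) - 154*y^2 - 319*y - 132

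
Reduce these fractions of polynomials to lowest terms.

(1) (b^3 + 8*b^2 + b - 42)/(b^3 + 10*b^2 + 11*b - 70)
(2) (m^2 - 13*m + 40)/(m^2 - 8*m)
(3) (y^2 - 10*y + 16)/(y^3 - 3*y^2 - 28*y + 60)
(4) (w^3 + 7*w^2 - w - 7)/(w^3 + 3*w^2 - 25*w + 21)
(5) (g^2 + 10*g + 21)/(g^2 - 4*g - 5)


(1) = (b + 3)/(b + 5)
(2) = (m - 5)/m
(3) = (y - 8)/(y^2 - y - 30)
(4) = (w + 1)/(w - 3)
(5) = (g^2 + 10*g + 21)/(g^2 - 4*g - 5)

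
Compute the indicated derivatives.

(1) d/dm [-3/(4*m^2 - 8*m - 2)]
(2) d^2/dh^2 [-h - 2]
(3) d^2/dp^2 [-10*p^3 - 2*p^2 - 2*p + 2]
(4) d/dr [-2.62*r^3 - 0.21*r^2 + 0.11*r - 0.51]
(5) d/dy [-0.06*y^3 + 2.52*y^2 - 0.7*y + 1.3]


(1) = 6*(m - 1)/(-2*m^2 + 4*m + 1)^2
(2) = 0
(3) = -60*p - 4
(4) = -7.86*r^2 - 0.42*r + 0.11
(5) = -0.18*y^2 + 5.04*y - 0.7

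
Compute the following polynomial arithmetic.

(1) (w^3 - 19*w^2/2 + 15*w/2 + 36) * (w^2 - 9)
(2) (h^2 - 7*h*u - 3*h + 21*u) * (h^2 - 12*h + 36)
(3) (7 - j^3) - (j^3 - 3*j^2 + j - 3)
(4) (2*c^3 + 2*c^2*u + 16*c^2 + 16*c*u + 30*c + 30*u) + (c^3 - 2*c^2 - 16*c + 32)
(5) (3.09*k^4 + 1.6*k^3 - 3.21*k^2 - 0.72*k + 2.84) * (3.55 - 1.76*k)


(1) = w^5 - 19*w^4/2 - 3*w^3/2 + 243*w^2/2 - 135*w/2 - 324
(2) = h^4 - 7*h^3*u - 15*h^3 + 105*h^2*u + 72*h^2 - 504*h*u - 108*h + 756*u
(3) = -2*j^3 + 3*j^2 - j + 10
(4) = 3*c^3 + 2*c^2*u + 14*c^2 + 16*c*u + 14*c + 30*u + 32
(5) = -5.4384*k^5 + 8.1535*k^4 + 11.3296*k^3 - 10.1283*k^2 - 7.5544*k + 10.082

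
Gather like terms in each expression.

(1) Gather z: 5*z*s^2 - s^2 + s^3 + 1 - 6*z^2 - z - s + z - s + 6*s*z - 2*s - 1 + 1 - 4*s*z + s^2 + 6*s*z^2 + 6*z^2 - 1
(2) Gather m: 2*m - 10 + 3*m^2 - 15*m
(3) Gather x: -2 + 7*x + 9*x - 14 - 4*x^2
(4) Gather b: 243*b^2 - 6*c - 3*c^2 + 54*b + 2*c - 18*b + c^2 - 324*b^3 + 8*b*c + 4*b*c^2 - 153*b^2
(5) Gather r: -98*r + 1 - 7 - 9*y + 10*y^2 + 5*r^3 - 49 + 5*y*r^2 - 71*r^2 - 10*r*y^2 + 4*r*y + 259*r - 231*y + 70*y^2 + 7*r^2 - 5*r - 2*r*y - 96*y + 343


(1) = s^3 + 6*s*z^2 - 4*s + z*(5*s^2 + 2*s)
(2) = 3*m^2 - 13*m - 10
(3) = -4*x^2 + 16*x - 16
(4) = -324*b^3 + 90*b^2 + b*(4*c^2 + 8*c + 36) - 2*c^2 - 4*c
(5) = 5*r^3 + r^2*(5*y - 64) + r*(-10*y^2 + 2*y + 156) + 80*y^2 - 336*y + 288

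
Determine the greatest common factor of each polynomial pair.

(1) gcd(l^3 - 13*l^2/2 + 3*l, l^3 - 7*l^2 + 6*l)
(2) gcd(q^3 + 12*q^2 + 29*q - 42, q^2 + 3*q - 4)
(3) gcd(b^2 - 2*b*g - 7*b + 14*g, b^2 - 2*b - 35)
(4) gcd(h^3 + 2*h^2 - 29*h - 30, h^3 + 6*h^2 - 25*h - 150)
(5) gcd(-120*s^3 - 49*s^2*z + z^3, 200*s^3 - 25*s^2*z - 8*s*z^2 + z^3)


(1) = l^2 - 6*l
(2) = q - 1
(3) = gcd((b - 7)*(b - 2*g), (b - 7)*(b + 5)) = b - 7
(4) = h^2 + h - 30
(5) = -40*s^2 - 3*s*z + z^2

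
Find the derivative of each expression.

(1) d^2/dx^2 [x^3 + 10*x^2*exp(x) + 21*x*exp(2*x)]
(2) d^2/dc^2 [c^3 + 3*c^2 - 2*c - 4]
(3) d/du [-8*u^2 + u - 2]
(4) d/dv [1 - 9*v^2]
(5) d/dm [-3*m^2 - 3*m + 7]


(1) = 10*x^2*exp(x) + 84*x*exp(2*x) + 40*x*exp(x) + 6*x + 84*exp(2*x) + 20*exp(x)
(2) = 6*c + 6
(3) = 1 - 16*u
(4) = -18*v
(5) = -6*m - 3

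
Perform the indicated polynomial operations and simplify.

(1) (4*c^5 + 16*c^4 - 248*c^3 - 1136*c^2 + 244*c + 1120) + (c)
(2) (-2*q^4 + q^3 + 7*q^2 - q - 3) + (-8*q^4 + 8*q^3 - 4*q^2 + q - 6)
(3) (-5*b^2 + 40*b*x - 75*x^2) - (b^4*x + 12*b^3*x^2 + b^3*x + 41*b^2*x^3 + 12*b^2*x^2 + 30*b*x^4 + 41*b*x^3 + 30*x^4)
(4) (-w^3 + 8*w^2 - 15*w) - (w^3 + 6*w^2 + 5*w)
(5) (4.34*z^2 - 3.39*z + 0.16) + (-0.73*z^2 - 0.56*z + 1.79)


(1) = 4*c^5 + 16*c^4 - 248*c^3 - 1136*c^2 + 245*c + 1120
(2) = -10*q^4 + 9*q^3 + 3*q^2 - 9
(3) = -b^4*x - 12*b^3*x^2 - b^3*x - 41*b^2*x^3 - 12*b^2*x^2 - 5*b^2 - 30*b*x^4 - 41*b*x^3 + 40*b*x - 30*x^4 - 75*x^2
(4) = -2*w^3 + 2*w^2 - 20*w
(5) = 3.61*z^2 - 3.95*z + 1.95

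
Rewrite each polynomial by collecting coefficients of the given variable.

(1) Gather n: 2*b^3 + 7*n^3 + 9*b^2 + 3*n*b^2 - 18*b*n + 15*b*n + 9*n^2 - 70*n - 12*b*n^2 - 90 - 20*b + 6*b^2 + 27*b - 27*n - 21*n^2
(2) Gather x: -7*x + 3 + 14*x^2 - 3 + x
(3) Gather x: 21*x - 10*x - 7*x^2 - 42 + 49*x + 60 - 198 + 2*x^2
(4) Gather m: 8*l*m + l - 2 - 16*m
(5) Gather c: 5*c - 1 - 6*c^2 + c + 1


(1) = 2*b^3 + 15*b^2 + 7*b + 7*n^3 + n^2*(-12*b - 12) + n*(3*b^2 - 3*b - 97) - 90
(2) = 14*x^2 - 6*x
(3) = -5*x^2 + 60*x - 180
(4) = l + m*(8*l - 16) - 2
(5) = -6*c^2 + 6*c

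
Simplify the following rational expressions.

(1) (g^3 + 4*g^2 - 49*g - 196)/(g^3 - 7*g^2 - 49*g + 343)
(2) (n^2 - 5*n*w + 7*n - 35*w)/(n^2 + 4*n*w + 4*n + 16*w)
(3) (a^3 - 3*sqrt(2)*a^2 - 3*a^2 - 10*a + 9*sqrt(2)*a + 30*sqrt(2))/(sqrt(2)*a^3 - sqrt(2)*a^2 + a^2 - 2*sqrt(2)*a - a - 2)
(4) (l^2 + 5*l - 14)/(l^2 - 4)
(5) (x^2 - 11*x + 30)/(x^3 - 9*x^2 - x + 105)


(1) = (g + 4)/(g - 7)
(2) = (n^2 - 5*n*w + 7*n - 35*w)/(n^2 + 4*n*w + 4*n + 16*w)
(3) = (a^3 + a^2*(-3*sqrt(2) - 3) + a*(-10 + 9*sqrt(2)) + 30*sqrt(2))/(sqrt(2)*a^3 + a^2*(1 - sqrt(2)) + a*(-2*sqrt(2) - 1) - 2)
(4) = (l + 7)/(l + 2)
(5) = (x - 6)/(x^2 - 4*x - 21)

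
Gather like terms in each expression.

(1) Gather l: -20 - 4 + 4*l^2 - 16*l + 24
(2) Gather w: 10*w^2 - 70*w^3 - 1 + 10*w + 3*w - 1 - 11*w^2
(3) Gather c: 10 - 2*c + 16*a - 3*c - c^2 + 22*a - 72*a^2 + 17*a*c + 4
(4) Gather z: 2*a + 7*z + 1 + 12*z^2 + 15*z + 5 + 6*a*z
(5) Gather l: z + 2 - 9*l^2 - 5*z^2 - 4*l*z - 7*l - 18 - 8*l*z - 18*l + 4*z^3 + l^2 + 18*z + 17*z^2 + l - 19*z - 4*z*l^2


(1) = 4*l^2 - 16*l
(2) = -70*w^3 - w^2 + 13*w - 2
(3) = -72*a^2 + 38*a - c^2 + c*(17*a - 5) + 14
(4) = 2*a + 12*z^2 + z*(6*a + 22) + 6
(5) = l^2*(-4*z - 8) + l*(-12*z - 24) + 4*z^3 + 12*z^2 - 16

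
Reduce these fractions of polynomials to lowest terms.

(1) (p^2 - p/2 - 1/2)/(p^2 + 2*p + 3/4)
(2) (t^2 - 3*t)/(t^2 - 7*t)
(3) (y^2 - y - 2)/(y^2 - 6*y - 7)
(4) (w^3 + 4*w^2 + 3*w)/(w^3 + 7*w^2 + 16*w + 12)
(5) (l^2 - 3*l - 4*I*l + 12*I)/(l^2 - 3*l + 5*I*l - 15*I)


(1) = (2*p - 2)/(2*p + 3)
(2) = (t - 3)/(t - 7)
(3) = (y - 2)/(y - 7)
(4) = (w^2 + w)/(w^2 + 4*w + 4)
(5) = (l - 4*I)/(l + 5*I)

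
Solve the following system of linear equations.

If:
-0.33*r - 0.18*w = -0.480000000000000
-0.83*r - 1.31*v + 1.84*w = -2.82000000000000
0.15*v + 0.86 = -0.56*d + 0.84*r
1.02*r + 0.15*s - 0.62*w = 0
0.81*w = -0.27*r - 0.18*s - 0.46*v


Then:
d = -0.05
r = 1.30
s = -7.65
v = 1.73
w = 0.29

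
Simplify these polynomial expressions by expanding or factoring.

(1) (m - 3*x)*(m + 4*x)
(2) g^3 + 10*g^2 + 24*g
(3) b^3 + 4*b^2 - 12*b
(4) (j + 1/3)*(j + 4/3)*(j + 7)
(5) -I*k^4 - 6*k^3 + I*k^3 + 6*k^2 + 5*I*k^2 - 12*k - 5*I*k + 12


(1) = m^2 + m*x - 12*x^2
(2) = g*(g + 4)*(g + 6)
(3) = b*(b - 2)*(b + 6)
(4) = j^3 + 26*j^2/3 + 109*j/9 + 28/9
(5) = (k - 4*I)*(k - 3*I)*(k + I)*(-I*k + I)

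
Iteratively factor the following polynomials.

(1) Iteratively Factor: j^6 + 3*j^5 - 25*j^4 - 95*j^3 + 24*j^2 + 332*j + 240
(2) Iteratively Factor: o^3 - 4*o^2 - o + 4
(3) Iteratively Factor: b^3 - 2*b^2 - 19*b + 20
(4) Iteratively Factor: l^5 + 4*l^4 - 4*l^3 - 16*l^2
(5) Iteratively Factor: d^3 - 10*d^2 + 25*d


(1) = (j + 3)*(j^5 - 25*j^3 - 20*j^2 + 84*j + 80) = (j - 5)*(j + 3)*(j^4 + 5*j^3 - 20*j - 16) = (j - 5)*(j + 1)*(j + 3)*(j^3 + 4*j^2 - 4*j - 16) = (j - 5)*(j + 1)*(j + 3)*(j + 4)*(j^2 - 4) = (j - 5)*(j - 2)*(j + 1)*(j + 3)*(j + 4)*(j + 2)
(2) = (o + 1)*(o^2 - 5*o + 4) = (o - 4)*(o + 1)*(o - 1)
(3) = (b + 4)*(b^2 - 6*b + 5) = (b - 5)*(b + 4)*(b - 1)
(4) = (l - 2)*(l^4 + 6*l^3 + 8*l^2) = l*(l - 2)*(l^3 + 6*l^2 + 8*l) = l*(l - 2)*(l + 2)*(l^2 + 4*l) = l^2*(l - 2)*(l + 2)*(l + 4)
(5) = (d - 5)*(d^2 - 5*d) = d*(d - 5)*(d - 5)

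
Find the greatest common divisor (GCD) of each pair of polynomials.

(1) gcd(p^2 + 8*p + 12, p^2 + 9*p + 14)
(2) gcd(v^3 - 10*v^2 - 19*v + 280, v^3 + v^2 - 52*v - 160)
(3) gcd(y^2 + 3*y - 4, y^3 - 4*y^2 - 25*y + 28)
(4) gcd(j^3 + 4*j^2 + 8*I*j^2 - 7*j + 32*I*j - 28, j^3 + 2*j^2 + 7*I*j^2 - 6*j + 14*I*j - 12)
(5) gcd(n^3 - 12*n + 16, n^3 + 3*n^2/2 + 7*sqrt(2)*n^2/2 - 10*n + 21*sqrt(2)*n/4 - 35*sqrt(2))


(1) = p + 2
(2) = v^2 - 3*v - 40
(3) = y^2 + 3*y - 4
(4) = gcd((j + 4)*(j + I)*(j + 7*I), (j + 2)*(j + I)*(j + 6*I)) = j + I
(5) = gcd((n - 2)^2*(n + 4), (n - 5/2)*(n + 4)*(n + 7*sqrt(2)/2)) = n + 4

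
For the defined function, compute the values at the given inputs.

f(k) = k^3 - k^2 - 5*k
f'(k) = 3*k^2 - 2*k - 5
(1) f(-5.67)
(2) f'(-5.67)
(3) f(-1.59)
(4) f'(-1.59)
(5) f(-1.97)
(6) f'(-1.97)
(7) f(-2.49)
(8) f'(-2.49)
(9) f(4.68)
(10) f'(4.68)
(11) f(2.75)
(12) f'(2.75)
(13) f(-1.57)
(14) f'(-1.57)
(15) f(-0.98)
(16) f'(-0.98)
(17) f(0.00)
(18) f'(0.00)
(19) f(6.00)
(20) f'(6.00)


(1) = -186.08
(2) = 102.79
(3) = 1.40
(4) = 5.76
(5) = -1.68
(6) = 10.58
(7) = -9.19
(8) = 18.58
(9) = 57.20
(10) = 51.35
(11) = -0.52
(12) = 12.19
(13) = 1.52
(14) = 5.53
(15) = 3.00
(16) = -0.16
(17) = 0.00
(18) = -5.00
(19) = 150.00
(20) = 91.00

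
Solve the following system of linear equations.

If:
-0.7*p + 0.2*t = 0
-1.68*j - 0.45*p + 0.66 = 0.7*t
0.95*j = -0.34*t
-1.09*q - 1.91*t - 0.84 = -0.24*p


Then:
j = -1.04
p = 0.83
q = -5.68
t = 2.90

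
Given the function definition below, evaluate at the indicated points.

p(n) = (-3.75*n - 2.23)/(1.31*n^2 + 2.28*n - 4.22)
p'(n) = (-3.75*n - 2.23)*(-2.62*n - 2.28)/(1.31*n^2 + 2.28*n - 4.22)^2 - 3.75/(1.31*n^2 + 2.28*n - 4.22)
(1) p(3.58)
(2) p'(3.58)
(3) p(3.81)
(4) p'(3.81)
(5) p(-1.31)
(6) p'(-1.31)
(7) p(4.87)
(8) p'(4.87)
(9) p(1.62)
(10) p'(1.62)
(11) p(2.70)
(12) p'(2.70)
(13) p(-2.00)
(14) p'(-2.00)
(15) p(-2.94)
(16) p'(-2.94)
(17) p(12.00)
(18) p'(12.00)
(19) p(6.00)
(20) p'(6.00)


(1) = -0.76
(2) = 0.24
(3) = -0.70
(4) = 0.21
(5) = -0.54
(6) = 0.88
(7) = -0.54
(8) = 0.12
(9) = -2.85
(10) = 5.10
(11) = -1.08
(12) = 0.55
(13) = -1.49
(14) = 2.30
(15) = 21.99
(16) = 288.83
(17) = -0.22
(18) = 0.02
(19) = -0.44
(20) = 0.07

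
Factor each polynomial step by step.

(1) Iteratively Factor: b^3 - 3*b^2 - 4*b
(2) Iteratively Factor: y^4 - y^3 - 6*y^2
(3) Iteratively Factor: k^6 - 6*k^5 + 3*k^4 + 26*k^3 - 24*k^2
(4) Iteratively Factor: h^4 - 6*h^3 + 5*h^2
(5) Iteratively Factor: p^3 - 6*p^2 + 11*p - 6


(1) = (b)*(b^2 - 3*b - 4) = b*(b - 4)*(b + 1)
(2) = (y - 3)*(y^3 + 2*y^2) = (y - 3)*(y + 2)*(y^2) = y*(y - 3)*(y + 2)*(y)
(3) = (k)*(k^5 - 6*k^4 + 3*k^3 + 26*k^2 - 24*k) = k*(k - 1)*(k^4 - 5*k^3 - 2*k^2 + 24*k) = k*(k - 3)*(k - 1)*(k^3 - 2*k^2 - 8*k) = k^2*(k - 3)*(k - 1)*(k^2 - 2*k - 8) = k^2*(k - 3)*(k - 1)*(k + 2)*(k - 4)
(4) = (h - 1)*(h^3 - 5*h^2) = h*(h - 1)*(h^2 - 5*h) = h^2*(h - 1)*(h - 5)
(5) = (p - 1)*(p^2 - 5*p + 6) = (p - 3)*(p - 1)*(p - 2)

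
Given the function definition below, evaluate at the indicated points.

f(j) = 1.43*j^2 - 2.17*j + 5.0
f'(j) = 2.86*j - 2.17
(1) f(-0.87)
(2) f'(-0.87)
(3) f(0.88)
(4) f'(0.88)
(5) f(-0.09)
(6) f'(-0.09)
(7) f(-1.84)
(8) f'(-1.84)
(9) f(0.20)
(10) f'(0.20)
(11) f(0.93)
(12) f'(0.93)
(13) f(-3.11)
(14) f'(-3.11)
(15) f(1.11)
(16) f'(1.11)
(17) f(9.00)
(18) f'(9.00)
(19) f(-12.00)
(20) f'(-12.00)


(1) = 7.97
(2) = -4.66
(3) = 4.20
(4) = 0.35
(5) = 5.21
(6) = -2.43
(7) = 13.83
(8) = -7.43
(9) = 4.62
(10) = -1.60
(11) = 4.22
(12) = 0.49
(13) = 25.58
(14) = -11.06
(15) = 4.35
(16) = 1.00
(17) = 101.30
(18) = 23.57
(19) = 236.96
(20) = -36.49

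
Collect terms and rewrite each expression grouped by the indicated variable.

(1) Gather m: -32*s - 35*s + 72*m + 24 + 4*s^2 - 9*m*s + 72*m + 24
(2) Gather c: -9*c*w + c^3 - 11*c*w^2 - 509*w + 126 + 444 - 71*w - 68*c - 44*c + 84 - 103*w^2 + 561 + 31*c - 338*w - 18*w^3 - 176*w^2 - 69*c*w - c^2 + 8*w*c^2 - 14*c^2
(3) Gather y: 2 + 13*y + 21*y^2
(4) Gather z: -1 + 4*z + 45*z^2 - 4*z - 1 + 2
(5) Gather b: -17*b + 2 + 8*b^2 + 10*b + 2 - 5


(1) = m*(144 - 9*s) + 4*s^2 - 67*s + 48
(2) = c^3 + c^2*(8*w - 15) + c*(-11*w^2 - 78*w - 81) - 18*w^3 - 279*w^2 - 918*w + 1215
(3) = 21*y^2 + 13*y + 2
(4) = 45*z^2
(5) = 8*b^2 - 7*b - 1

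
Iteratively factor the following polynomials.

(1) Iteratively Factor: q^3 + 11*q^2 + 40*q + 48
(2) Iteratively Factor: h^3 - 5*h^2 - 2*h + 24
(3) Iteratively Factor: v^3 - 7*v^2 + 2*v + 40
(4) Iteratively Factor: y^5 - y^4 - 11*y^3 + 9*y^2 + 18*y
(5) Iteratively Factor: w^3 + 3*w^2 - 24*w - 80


(1) = (q + 4)*(q^2 + 7*q + 12) = (q + 3)*(q + 4)*(q + 4)
(2) = (h - 4)*(h^2 - h - 6) = (h - 4)*(h - 3)*(h + 2)
(3) = (v - 4)*(v^2 - 3*v - 10) = (v - 4)*(v + 2)*(v - 5)
(4) = (y - 2)*(y^4 + y^3 - 9*y^2 - 9*y) = (y - 2)*(y + 1)*(y^3 - 9*y) = (y - 3)*(y - 2)*(y + 1)*(y^2 + 3*y) = (y - 3)*(y - 2)*(y + 1)*(y + 3)*(y)
(5) = (w + 4)*(w^2 - w - 20) = (w - 5)*(w + 4)*(w + 4)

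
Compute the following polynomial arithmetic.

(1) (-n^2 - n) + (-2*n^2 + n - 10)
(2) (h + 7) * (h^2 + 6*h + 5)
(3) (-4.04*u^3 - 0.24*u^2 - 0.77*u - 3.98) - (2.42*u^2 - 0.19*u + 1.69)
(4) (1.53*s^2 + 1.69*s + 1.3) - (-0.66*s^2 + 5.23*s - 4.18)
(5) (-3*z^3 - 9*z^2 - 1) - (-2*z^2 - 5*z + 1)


(1) = -3*n^2 - 10
(2) = h^3 + 13*h^2 + 47*h + 35
(3) = -4.04*u^3 - 2.66*u^2 - 0.58*u - 5.67
(4) = 2.19*s^2 - 3.54*s + 5.48
(5) = -3*z^3 - 7*z^2 + 5*z - 2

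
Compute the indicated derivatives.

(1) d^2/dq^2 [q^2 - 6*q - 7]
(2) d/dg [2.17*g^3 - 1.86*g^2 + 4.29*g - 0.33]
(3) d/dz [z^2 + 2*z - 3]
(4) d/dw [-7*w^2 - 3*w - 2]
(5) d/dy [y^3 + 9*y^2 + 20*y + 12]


(1) = 2
(2) = 6.51*g^2 - 3.72*g + 4.29
(3) = 2*z + 2
(4) = -14*w - 3
(5) = 3*y^2 + 18*y + 20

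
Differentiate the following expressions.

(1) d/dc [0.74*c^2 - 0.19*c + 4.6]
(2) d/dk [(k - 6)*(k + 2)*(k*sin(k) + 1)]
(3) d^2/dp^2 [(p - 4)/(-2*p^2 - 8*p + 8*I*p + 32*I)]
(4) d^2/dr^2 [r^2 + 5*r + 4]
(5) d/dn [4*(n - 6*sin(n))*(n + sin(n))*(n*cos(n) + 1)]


(1) = 1.48*c - 0.19
(2) = (k - 6)*(k + 2)*(k*cos(k) + sin(k)) + (k - 6)*(k*sin(k) + 1) + (k + 2)*(k*sin(k) + 1)
(3) = (-4*(p - 4)*(p + 2 - 2*I)^2 + (3*p - 4*I)*(p^2 + 4*p - 4*I*p - 16*I))/(p^2 + 4*p - 4*I*p - 16*I)^3
(4) = 2
(5) = -4*(n - 6*sin(n))*(n + sin(n))*(n*sin(n) - cos(n)) + 4*(n - 6*sin(n))*(n*cos(n) + 1)*(cos(n) + 1) - 4*(n + sin(n))*(n*cos(n) + 1)*(6*cos(n) - 1)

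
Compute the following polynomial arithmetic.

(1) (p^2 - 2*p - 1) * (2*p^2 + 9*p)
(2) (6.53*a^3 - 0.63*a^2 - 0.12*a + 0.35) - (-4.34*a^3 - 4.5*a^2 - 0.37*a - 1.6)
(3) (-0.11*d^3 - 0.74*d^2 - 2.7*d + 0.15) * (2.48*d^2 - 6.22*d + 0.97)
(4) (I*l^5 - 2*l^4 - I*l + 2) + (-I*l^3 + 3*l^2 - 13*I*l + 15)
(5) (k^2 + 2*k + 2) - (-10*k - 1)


(1) = 2*p^4 + 5*p^3 - 20*p^2 - 9*p
(2) = 10.87*a^3 + 3.87*a^2 + 0.25*a + 1.95
(3) = -0.2728*d^5 - 1.151*d^4 - 2.1999*d^3 + 16.4482*d^2 - 3.552*d + 0.1455
(4) = I*l^5 - 2*l^4 - I*l^3 + 3*l^2 - 14*I*l + 17
(5) = k^2 + 12*k + 3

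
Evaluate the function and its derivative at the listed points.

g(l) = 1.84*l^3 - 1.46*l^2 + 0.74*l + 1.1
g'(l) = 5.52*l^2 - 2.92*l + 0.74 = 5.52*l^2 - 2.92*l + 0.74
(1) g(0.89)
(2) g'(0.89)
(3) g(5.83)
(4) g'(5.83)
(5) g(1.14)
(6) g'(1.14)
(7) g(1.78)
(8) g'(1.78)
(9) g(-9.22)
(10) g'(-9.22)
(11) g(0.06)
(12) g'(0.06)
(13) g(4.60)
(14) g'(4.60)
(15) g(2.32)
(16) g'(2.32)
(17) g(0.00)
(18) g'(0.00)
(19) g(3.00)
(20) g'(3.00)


(1) = 1.90
(2) = 2.51
(3) = 320.40
(4) = 171.34
(5) = 2.77
(6) = 4.58
(7) = 8.17
(8) = 13.03
(9) = -1571.99
(10) = 496.91
(11) = 1.14
(12) = 0.58
(13) = 152.71
(14) = 104.11
(15) = 17.93
(16) = 23.68
(17) = 1.10
(18) = 0.74
(19) = 39.86
(20) = 41.66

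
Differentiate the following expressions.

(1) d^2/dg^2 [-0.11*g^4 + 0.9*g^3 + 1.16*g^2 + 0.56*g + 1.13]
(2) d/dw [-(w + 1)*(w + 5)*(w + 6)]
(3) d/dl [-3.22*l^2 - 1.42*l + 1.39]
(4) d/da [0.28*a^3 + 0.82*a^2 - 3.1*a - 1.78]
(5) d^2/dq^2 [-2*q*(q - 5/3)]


(1) = -1.32*g^2 + 5.4*g + 2.32
(2) = -3*w^2 - 24*w - 41
(3) = -6.44*l - 1.42
(4) = 0.84*a^2 + 1.64*a - 3.1
(5) = -4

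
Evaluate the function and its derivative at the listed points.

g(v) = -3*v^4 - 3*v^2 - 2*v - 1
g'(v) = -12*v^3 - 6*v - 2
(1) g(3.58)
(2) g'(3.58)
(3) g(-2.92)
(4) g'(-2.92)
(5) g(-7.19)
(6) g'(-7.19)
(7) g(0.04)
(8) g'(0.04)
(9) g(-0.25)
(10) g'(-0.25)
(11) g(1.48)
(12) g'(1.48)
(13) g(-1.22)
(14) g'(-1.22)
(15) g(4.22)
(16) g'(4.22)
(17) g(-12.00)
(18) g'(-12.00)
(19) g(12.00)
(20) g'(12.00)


(1) = -539.39
(2) = -574.07
(3) = -238.84
(4) = 314.29
(5) = -8159.17
(6) = 4501.48
(7) = -1.08
(8) = -2.24
(9) = -0.70
(10) = -0.31
(11) = -24.92
(12) = -49.78
(13) = -9.67
(14) = 27.11
(15) = -1014.28
(16) = -929.14
(17) = -62617.00
(18) = 20806.00
(19) = -62665.00
(20) = -20810.00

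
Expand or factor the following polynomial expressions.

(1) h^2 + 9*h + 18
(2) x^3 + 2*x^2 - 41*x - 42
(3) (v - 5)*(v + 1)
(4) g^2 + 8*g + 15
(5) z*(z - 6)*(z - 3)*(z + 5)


(1) = (h + 3)*(h + 6)
(2) = (x - 6)*(x + 1)*(x + 7)
(3) = v^2 - 4*v - 5
(4) = (g + 3)*(g + 5)
(5) = z^4 - 4*z^3 - 27*z^2 + 90*z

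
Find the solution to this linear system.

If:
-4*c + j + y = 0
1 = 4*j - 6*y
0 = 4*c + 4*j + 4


Then:
c = -11/34
j = -23/34
y = -21/34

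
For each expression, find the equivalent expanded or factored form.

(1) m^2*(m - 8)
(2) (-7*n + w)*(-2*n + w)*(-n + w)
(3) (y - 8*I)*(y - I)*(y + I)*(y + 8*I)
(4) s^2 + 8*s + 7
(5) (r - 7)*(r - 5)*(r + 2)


(1) = m^3 - 8*m^2
(2) = -14*n^3 + 23*n^2*w - 10*n*w^2 + w^3
(3) = y^4 + 65*y^2 + 64
(4) = (s + 1)*(s + 7)
(5) = r^3 - 10*r^2 + 11*r + 70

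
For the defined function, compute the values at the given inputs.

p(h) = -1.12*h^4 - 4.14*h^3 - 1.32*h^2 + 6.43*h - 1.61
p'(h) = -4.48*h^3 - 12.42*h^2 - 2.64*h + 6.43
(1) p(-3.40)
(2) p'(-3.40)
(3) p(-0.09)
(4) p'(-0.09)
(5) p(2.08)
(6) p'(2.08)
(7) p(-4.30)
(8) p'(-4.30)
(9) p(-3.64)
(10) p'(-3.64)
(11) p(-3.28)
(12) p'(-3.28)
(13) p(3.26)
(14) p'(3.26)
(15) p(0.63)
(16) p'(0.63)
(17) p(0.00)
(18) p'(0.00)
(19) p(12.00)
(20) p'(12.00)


(1) = -25.68
(2) = 47.91
(3) = -2.20
(4) = 6.57
(5) = -52.17
(6) = -93.11
(7) = -107.41
(8) = 144.33
(9) = -39.46
(10) = 67.54
(11) = -20.44
(12) = 39.56
(13) = -264.61
(14) = -289.39
(15) = 0.71
(16) = -1.28
(17) = -1.61
(18) = 6.43
(19) = -30492.77
(20) = -9555.17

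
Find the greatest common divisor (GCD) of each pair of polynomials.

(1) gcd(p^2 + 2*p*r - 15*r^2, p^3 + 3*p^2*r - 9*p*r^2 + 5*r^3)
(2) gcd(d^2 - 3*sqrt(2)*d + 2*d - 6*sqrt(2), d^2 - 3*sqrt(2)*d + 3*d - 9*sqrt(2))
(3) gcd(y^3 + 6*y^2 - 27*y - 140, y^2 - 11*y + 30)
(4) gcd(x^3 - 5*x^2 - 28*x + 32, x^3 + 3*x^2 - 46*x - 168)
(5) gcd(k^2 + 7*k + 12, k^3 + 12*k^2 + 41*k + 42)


(1) = p + 5*r
(2) = gcd((d + 2)*(d - 3*sqrt(2)), (d + 3)*(d - 3*sqrt(2))) = d - 3*sqrt(2)
(3) = gcd((y - 5)*(y + 4)*(y + 7), (y - 6)*(y - 5)) = y - 5
(4) = x + 4
(5) = k + 3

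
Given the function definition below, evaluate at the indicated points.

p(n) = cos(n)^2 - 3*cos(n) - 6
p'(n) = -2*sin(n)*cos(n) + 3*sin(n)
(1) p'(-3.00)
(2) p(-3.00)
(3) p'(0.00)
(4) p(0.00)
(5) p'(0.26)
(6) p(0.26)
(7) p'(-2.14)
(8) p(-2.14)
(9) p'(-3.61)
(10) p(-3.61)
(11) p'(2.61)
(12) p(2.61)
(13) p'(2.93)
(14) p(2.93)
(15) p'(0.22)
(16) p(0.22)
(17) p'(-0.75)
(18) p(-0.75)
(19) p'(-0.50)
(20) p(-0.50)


(1) = -0.70
(2) = -2.05
(3) = 0.00
(4) = -8.00
(5) = 0.27
(6) = -7.97
(7) = -3.43
(8) = -4.09
(9) = 2.16
(10) = -2.53
(11) = 2.39
(12) = -2.67
(13) = 1.04
(14) = -2.11
(15) = 0.23
(16) = -7.98
(17) = -1.05
(18) = -7.66
(19) = -0.60
(20) = -7.86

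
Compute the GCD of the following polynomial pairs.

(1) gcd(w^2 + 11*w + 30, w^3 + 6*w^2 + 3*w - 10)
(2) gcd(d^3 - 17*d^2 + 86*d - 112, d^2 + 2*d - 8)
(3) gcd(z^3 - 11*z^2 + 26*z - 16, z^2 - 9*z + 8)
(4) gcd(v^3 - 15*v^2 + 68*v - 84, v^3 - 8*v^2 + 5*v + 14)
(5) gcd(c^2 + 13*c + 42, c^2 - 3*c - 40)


(1) = w + 5
(2) = gcd((d - 8)*(d - 7)*(d - 2), (d - 2)*(d + 4)) = d - 2
(3) = z^2 - 9*z + 8
(4) = gcd((v - 7)*(v - 6)*(v - 2), (v - 7)*(v - 2)*(v + 1)) = v^2 - 9*v + 14
(5) = gcd((c + 6)*(c + 7), (c - 8)*(c + 5)) = 1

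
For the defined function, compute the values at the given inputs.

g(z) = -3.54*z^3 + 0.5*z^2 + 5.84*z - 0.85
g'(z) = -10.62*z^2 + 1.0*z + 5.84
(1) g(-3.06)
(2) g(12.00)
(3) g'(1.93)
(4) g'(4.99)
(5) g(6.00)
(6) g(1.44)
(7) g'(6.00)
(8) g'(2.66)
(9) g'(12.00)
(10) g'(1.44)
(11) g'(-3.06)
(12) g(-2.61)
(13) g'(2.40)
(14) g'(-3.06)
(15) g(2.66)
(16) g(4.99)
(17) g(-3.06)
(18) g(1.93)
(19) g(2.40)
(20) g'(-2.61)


(1) = 87.39
(2) = -5975.89
(3) = -31.79
(4) = -253.61
(5) = -712.45
(6) = -1.97
(7) = -370.48
(8) = -66.64
(9) = -1511.44
(10) = -14.74
(11) = -96.66
(12) = 50.25
(13) = -52.93
(14) = -96.66
(15) = -48.40
(16) = -399.11
(17) = 87.39
(18) = -13.17
(19) = -32.89
(20) = -69.11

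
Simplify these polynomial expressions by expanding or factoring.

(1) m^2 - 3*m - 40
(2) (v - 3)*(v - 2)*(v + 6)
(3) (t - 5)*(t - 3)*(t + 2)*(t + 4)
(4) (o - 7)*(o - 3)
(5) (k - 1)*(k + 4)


(1) = (m - 8)*(m + 5)
(2) = v^3 + v^2 - 24*v + 36
(3) = t^4 - 2*t^3 - 25*t^2 + 26*t + 120
(4) = o^2 - 10*o + 21
(5) = k^2 + 3*k - 4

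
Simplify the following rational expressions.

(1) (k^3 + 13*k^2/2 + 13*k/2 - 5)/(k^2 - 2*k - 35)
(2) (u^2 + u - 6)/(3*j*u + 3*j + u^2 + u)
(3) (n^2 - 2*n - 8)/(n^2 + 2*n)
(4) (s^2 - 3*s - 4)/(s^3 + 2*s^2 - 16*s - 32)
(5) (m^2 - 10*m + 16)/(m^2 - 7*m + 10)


(1) = (2*k^2 + 3*k - 2)/(2*k - 14)
(2) = (u^2 + u - 6)/(3*j*u + 3*j + u^2 + u)
(3) = (n - 4)/n
(4) = (s + 1)/(s^2 + 6*s + 8)
(5) = (m - 8)/(m - 5)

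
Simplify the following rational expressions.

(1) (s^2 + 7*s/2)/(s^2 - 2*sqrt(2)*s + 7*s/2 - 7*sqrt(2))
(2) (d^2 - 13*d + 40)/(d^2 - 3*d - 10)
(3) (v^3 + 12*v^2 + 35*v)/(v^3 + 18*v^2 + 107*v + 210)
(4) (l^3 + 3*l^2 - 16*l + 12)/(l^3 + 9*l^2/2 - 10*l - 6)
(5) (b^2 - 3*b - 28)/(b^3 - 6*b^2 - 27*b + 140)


(1) = 4*s/(4*s - 8*sqrt(2))
(2) = (d - 8)/(d + 2)
(3) = v/(v + 6)
(4) = (2*l - 2)/(2*l + 1)
(5) = (b + 4)/(b^2 + b - 20)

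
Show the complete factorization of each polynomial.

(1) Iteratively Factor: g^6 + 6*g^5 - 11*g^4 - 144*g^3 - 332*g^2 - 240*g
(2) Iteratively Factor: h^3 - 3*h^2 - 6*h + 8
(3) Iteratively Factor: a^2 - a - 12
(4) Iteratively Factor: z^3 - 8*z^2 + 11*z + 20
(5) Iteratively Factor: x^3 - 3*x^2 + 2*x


(1) = (g + 3)*(g^5 + 3*g^4 - 20*g^3 - 84*g^2 - 80*g) = g*(g + 3)*(g^4 + 3*g^3 - 20*g^2 - 84*g - 80) = g*(g + 2)*(g + 3)*(g^3 + g^2 - 22*g - 40) = g*(g + 2)*(g + 3)*(g + 4)*(g^2 - 3*g - 10) = g*(g - 5)*(g + 2)*(g + 3)*(g + 4)*(g + 2)
(2) = (h + 2)*(h^2 - 5*h + 4) = (h - 4)*(h + 2)*(h - 1)
(3) = (a + 3)*(a - 4)
(4) = (z - 5)*(z^2 - 3*z - 4) = (z - 5)*(z + 1)*(z - 4)
(5) = (x - 2)*(x^2 - x) = x*(x - 2)*(x - 1)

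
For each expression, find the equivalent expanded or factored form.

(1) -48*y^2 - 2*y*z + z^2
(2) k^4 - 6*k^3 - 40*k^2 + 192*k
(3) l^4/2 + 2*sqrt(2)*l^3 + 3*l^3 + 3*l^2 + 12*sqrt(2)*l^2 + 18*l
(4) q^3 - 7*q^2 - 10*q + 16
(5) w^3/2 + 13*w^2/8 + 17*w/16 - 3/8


(1) = (-8*y + z)*(6*y + z)
(2) = k*(k - 8)*(k - 4)*(k + 6)
(3) = l*(l/2 + sqrt(2)/2)*(l + 6)*(l + 3*sqrt(2))
(4) = (q - 8)*(q - 1)*(q + 2)
(5) = (w/2 + 1)*(w - 1/4)*(w + 3/2)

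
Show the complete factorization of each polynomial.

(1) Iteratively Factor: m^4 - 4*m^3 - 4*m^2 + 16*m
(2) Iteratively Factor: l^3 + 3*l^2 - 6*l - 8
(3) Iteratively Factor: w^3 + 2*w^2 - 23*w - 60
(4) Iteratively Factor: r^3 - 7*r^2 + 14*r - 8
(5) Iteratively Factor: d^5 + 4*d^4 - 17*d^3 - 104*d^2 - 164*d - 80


(1) = (m + 2)*(m^3 - 6*m^2 + 8*m) = (m - 4)*(m + 2)*(m^2 - 2*m) = m*(m - 4)*(m + 2)*(m - 2)
(2) = (l + 1)*(l^2 + 2*l - 8) = (l - 2)*(l + 1)*(l + 4)
(3) = (w - 5)*(w^2 + 7*w + 12) = (w - 5)*(w + 3)*(w + 4)
(4) = (r - 1)*(r^2 - 6*r + 8) = (r - 4)*(r - 1)*(r - 2)
(5) = (d + 2)*(d^4 + 2*d^3 - 21*d^2 - 62*d - 40) = (d - 5)*(d + 2)*(d^3 + 7*d^2 + 14*d + 8) = (d - 5)*(d + 1)*(d + 2)*(d^2 + 6*d + 8) = (d - 5)*(d + 1)*(d + 2)^2*(d + 4)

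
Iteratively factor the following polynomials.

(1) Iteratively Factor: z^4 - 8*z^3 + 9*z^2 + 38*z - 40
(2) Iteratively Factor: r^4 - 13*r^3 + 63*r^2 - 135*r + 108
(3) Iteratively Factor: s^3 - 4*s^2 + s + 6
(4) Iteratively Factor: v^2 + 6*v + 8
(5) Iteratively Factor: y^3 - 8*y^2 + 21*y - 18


(1) = (z + 2)*(z^3 - 10*z^2 + 29*z - 20) = (z - 1)*(z + 2)*(z^2 - 9*z + 20) = (z - 5)*(z - 1)*(z + 2)*(z - 4)
(2) = (r - 4)*(r^3 - 9*r^2 + 27*r - 27) = (r - 4)*(r - 3)*(r^2 - 6*r + 9) = (r - 4)*(r - 3)^2*(r - 3)
(3) = (s + 1)*(s^2 - 5*s + 6) = (s - 2)*(s + 1)*(s - 3)
(4) = (v + 2)*(v + 4)
(5) = (y - 3)*(y^2 - 5*y + 6) = (y - 3)^2*(y - 2)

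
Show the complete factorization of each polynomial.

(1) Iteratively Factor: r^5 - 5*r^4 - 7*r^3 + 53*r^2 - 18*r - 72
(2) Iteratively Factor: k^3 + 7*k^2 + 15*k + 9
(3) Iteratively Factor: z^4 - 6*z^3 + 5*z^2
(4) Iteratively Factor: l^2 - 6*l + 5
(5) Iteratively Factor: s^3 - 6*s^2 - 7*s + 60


(1) = (r + 1)*(r^4 - 6*r^3 - r^2 + 54*r - 72) = (r - 4)*(r + 1)*(r^3 - 2*r^2 - 9*r + 18) = (r - 4)*(r - 2)*(r + 1)*(r^2 - 9) = (r - 4)*(r - 3)*(r - 2)*(r + 1)*(r + 3)
(2) = (k + 3)*(k^2 + 4*k + 3) = (k + 3)^2*(k + 1)
(3) = (z - 5)*(z^3 - z^2) = z*(z - 5)*(z^2 - z) = z^2*(z - 5)*(z - 1)
(4) = (l - 5)*(l - 1)
(5) = (s - 4)*(s^2 - 2*s - 15) = (s - 5)*(s - 4)*(s + 3)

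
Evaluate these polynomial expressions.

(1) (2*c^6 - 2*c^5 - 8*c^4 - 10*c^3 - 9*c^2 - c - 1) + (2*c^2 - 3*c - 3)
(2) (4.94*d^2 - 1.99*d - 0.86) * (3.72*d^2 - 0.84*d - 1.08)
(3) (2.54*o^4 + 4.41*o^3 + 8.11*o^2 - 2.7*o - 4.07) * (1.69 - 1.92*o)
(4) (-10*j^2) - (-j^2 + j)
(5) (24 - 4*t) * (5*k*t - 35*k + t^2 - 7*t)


(1) = 2*c^6 - 2*c^5 - 8*c^4 - 10*c^3 - 7*c^2 - 4*c - 4
(2) = 18.3768*d^4 - 11.5524*d^3 - 6.8628*d^2 + 2.8716*d + 0.9288
(3) = -4.8768*o^5 - 4.1746*o^4 - 8.1183*o^3 + 18.8899*o^2 + 3.2514*o - 6.8783
(4) = -9*j^2 - j
(5) = -20*k*t^2 + 260*k*t - 840*k - 4*t^3 + 52*t^2 - 168*t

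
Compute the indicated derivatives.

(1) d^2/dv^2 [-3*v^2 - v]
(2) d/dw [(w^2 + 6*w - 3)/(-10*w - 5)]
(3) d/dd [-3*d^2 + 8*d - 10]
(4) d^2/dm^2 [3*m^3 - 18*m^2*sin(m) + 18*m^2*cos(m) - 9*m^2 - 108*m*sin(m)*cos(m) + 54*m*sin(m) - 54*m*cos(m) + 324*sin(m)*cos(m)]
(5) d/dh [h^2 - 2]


(1) = -6
(2) = 2*(-w^2 - w - 6)/(5*(4*w^2 + 4*w + 1))
(3) = 8 - 6*d
(4) = -18*sqrt(2)*m^2*cos(m + pi/4) - 126*m*sin(m) + 216*m*sin(2*m) - 18*m*cos(m) + 18*m + 72*sin(m) - 648*sin(2*m) + 144*cos(m) - 216*cos(2*m) - 18
(5) = 2*h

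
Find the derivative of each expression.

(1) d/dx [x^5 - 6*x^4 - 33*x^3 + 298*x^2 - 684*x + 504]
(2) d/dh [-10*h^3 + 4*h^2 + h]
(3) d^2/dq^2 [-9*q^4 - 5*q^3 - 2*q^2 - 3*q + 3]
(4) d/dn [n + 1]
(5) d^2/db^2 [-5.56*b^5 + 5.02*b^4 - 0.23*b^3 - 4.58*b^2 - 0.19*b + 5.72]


(1) = 5*x^4 - 24*x^3 - 99*x^2 + 596*x - 684
(2) = -30*h^2 + 8*h + 1
(3) = -108*q^2 - 30*q - 4
(4) = 1
(5) = -111.2*b^3 + 60.24*b^2 - 1.38*b - 9.16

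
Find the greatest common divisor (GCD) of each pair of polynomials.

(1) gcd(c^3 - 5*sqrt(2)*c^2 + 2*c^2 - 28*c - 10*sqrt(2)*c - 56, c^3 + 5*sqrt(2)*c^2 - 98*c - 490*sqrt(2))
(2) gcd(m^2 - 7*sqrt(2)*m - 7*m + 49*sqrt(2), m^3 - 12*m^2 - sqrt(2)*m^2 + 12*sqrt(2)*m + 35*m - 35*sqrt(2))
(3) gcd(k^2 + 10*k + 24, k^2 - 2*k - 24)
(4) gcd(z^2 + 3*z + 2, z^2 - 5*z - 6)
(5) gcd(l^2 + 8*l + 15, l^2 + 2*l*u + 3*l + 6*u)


(1) = c - 7*sqrt(2)
(2) = gcd((m - 7)*(m - 7*sqrt(2)), (m - 7)*(m - 5)*(m - sqrt(2))) = m - 7
(3) = gcd((k + 4)*(k + 6), (k - 6)*(k + 4)) = k + 4
(4) = z + 1
(5) = gcd((l + 3)*(l + 5), (l + 3)*(l + 2*u)) = l + 3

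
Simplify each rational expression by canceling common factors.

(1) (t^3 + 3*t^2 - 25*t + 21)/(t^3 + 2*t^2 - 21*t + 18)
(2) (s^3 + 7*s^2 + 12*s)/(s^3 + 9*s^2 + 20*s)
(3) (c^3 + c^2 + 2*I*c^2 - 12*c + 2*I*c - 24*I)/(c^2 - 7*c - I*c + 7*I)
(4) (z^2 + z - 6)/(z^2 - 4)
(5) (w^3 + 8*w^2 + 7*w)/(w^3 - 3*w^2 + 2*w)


(1) = (t + 7)/(t + 6)
(2) = (s + 3)/(s + 5)
(3) = (c^3 + c^2*(1 + 2*I) + c*(-12 + 2*I) - 24*I)/(c^2 + c*(-7 - I) + 7*I)
(4) = (z + 3)/(z + 2)
(5) = (w^2 + 8*w + 7)/(w^2 - 3*w + 2)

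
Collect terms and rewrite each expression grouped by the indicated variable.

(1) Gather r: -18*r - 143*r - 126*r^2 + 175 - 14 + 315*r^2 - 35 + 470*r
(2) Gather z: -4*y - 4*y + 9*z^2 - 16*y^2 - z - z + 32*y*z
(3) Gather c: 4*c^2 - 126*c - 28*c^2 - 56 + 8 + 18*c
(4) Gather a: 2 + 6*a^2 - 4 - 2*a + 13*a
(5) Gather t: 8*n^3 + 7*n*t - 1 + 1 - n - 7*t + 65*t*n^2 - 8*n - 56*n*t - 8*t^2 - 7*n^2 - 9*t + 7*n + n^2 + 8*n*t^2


(1) = 189*r^2 + 309*r + 126
(2) = -16*y^2 - 8*y + 9*z^2 + z*(32*y - 2)
(3) = -24*c^2 - 108*c - 48
(4) = 6*a^2 + 11*a - 2
(5) = 8*n^3 - 6*n^2 - 2*n + t^2*(8*n - 8) + t*(65*n^2 - 49*n - 16)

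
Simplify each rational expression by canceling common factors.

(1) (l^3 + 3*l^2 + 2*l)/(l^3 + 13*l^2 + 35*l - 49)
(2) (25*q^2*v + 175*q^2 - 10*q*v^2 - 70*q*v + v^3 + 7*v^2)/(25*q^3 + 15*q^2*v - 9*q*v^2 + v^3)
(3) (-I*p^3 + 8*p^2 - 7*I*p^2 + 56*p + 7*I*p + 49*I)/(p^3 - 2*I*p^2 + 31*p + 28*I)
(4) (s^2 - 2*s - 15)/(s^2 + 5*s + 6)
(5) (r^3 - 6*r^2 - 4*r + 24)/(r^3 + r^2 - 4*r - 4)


(1) = (l^3 + 3*l^2 + 2*l)/(l^3 + 13*l^2 + 35*l - 49)
(2) = (v + 7)/(q + v)
(3) = (-I*p^2 + p*(7 - 7*I) + 49)/(p^2 - 3*I*p + 28)
(4) = (s - 5)/(s + 2)
(5) = (r - 6)/(r + 1)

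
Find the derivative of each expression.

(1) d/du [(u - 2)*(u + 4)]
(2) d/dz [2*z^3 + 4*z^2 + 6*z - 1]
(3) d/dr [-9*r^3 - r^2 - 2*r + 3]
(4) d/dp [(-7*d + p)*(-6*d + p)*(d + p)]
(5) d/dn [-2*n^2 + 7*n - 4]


(1) = 2*u + 2
(2) = 6*z^2 + 8*z + 6
(3) = -27*r^2 - 2*r - 2
(4) = 29*d^2 - 24*d*p + 3*p^2
(5) = 7 - 4*n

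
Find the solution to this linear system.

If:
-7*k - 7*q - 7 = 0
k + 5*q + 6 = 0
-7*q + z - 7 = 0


Then:
k = 1/4
q = -5/4
z = -7/4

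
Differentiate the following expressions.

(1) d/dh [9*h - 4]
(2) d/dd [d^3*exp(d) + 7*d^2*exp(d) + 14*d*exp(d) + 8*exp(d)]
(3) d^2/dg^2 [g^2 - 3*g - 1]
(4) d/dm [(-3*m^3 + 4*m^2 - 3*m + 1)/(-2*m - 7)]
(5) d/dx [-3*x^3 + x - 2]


(1) = 9
(2) = (d^3 + 10*d^2 + 28*d + 22)*exp(d)
(3) = 2
(4) = (12*m^3 + 55*m^2 - 56*m + 23)/(4*m^2 + 28*m + 49)
(5) = 1 - 9*x^2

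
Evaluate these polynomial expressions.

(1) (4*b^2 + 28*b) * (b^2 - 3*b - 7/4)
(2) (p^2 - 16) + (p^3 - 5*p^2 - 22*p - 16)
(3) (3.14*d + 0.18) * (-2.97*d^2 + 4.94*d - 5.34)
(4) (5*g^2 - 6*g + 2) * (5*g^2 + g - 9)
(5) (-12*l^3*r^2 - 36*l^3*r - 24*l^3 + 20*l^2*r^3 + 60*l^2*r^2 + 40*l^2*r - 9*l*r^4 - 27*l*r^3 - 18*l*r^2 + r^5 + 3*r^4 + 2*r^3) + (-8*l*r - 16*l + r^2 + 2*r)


(1) = 4*b^4 + 16*b^3 - 91*b^2 - 49*b
(2) = p^3 - 4*p^2 - 22*p - 32
(3) = -9.3258*d^3 + 14.977*d^2 - 15.8784*d - 0.9612
(4) = 25*g^4 - 25*g^3 - 41*g^2 + 56*g - 18
(5) = -12*l^3*r^2 - 36*l^3*r - 24*l^3 + 20*l^2*r^3 + 60*l^2*r^2 + 40*l^2*r - 9*l*r^4 - 27*l*r^3 - 18*l*r^2 - 8*l*r - 16*l + r^5 + 3*r^4 + 2*r^3 + r^2 + 2*r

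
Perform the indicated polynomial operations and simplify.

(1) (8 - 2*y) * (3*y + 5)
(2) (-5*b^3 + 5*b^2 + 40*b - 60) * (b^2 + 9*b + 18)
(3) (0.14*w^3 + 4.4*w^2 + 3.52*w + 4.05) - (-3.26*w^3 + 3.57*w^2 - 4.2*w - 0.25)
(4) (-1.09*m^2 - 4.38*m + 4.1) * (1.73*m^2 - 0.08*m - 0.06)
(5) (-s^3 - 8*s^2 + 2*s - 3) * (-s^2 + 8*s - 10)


(1) = -6*y^2 + 14*y + 40
(2) = -5*b^5 - 40*b^4 - 5*b^3 + 390*b^2 + 180*b - 1080
(3) = 3.4*w^3 + 0.83*w^2 + 7.72*w + 4.3
(4) = -1.8857*m^4 - 7.4902*m^3 + 7.5088*m^2 - 0.0652*m - 0.246
(5) = s^5 - 56*s^3 + 99*s^2 - 44*s + 30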